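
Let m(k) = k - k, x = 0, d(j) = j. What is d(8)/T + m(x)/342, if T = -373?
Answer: -8/373 ≈ -0.021448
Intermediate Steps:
m(k) = 0
d(8)/T + m(x)/342 = 8/(-373) + 0/342 = 8*(-1/373) + 0*(1/342) = -8/373 + 0 = -8/373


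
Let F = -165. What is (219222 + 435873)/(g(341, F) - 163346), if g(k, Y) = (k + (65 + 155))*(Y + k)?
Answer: -18717/1846 ≈ -10.139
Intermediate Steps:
g(k, Y) = (220 + k)*(Y + k) (g(k, Y) = (k + 220)*(Y + k) = (220 + k)*(Y + k))
(219222 + 435873)/(g(341, F) - 163346) = (219222 + 435873)/((341**2 + 220*(-165) + 220*341 - 165*341) - 163346) = 655095/((116281 - 36300 + 75020 - 56265) - 163346) = 655095/(98736 - 163346) = 655095/(-64610) = 655095*(-1/64610) = -18717/1846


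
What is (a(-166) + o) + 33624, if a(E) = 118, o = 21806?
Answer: 55548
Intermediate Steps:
(a(-166) + o) + 33624 = (118 + 21806) + 33624 = 21924 + 33624 = 55548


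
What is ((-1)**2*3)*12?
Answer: 36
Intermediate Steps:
((-1)**2*3)*12 = (1*3)*12 = 3*12 = 36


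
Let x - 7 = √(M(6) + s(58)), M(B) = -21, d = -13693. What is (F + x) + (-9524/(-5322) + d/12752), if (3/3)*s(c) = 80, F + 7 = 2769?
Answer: 93984964319/33933072 + √59 ≈ 2777.4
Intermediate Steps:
F = 2762 (F = -7 + 2769 = 2762)
s(c) = 80
x = 7 + √59 (x = 7 + √(-21 + 80) = 7 + √59 ≈ 14.681)
(F + x) + (-9524/(-5322) + d/12752) = (2762 + (7 + √59)) + (-9524/(-5322) - 13693/12752) = (2769 + √59) + (-9524*(-1/5322) - 13693*1/12752) = (2769 + √59) + (4762/2661 - 13693/12752) = (2769 + √59) + 24287951/33933072 = 93984964319/33933072 + √59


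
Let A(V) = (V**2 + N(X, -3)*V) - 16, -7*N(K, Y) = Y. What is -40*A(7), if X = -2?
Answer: -1440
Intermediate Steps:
N(K, Y) = -Y/7
A(V) = -16 + V**2 + 3*V/7 (A(V) = (V**2 + (-1/7*(-3))*V) - 16 = (V**2 + 3*V/7) - 16 = -16 + V**2 + 3*V/7)
-40*A(7) = -40*(-16 + 7**2 + (3/7)*7) = -40*(-16 + 49 + 3) = -40*36 = -1440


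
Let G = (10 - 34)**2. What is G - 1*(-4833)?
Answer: 5409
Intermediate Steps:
G = 576 (G = (-24)**2 = 576)
G - 1*(-4833) = 576 - 1*(-4833) = 576 + 4833 = 5409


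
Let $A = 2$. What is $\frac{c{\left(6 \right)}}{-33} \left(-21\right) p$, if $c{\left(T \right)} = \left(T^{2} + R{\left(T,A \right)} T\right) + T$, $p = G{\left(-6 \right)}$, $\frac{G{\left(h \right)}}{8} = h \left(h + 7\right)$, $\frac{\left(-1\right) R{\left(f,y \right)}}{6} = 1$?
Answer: $- \frac{2016}{11} \approx -183.27$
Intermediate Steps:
$R{\left(f,y \right)} = -6$ ($R{\left(f,y \right)} = \left(-6\right) 1 = -6$)
$G{\left(h \right)} = 8 h \left(7 + h\right)$ ($G{\left(h \right)} = 8 h \left(h + 7\right) = 8 h \left(7 + h\right)$)
$p = -48$ ($p = 8 \left(-6\right) \left(7 - 6\right) = 8 \left(-6\right) 1 = -48$)
$c{\left(T \right)} = T^{2} - 5 T$ ($c{\left(T \right)} = \left(T^{2} - 6 T\right) + T = T^{2} - 5 T$)
$\frac{c{\left(6 \right)}}{-33} \left(-21\right) p = \frac{6 \left(-5 + 6\right)}{-33} \left(-21\right) \left(-48\right) = 6 \cdot 1 \left(- \frac{1}{33}\right) \left(-21\right) \left(-48\right) = 6 \left(- \frac{1}{33}\right) \left(-21\right) \left(-48\right) = \left(- \frac{2}{11}\right) \left(-21\right) \left(-48\right) = \frac{42}{11} \left(-48\right) = - \frac{2016}{11}$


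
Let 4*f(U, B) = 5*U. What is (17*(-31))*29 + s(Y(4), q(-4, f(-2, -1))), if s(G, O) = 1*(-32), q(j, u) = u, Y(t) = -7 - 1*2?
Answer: -15315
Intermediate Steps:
Y(t) = -9 (Y(t) = -7 - 2 = -9)
f(U, B) = 5*U/4 (f(U, B) = (5*U)/4 = 5*U/4)
s(G, O) = -32
(17*(-31))*29 + s(Y(4), q(-4, f(-2, -1))) = (17*(-31))*29 - 32 = -527*29 - 32 = -15283 - 32 = -15315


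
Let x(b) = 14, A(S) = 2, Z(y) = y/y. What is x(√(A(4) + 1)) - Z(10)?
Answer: 13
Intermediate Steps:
Z(y) = 1
x(√(A(4) + 1)) - Z(10) = 14 - 1*1 = 14 - 1 = 13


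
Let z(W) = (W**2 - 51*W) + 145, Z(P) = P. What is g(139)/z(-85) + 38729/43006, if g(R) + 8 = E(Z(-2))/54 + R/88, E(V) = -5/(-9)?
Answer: 968796280843/1076438975832 ≈ 0.90000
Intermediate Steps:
E(V) = 5/9 (E(V) = -5*(-1/9) = 5/9)
z(W) = 145 + W**2 - 51*W
g(R) = -3883/486 + R/88 (g(R) = -8 + ((5/9)/54 + R/88) = -8 + ((5/9)*(1/54) + R*(1/88)) = -8 + (5/486 + R/88) = -3883/486 + R/88)
g(139)/z(-85) + 38729/43006 = (-3883/486 + (1/88)*139)/(145 + (-85)**2 - 51*(-85)) + 38729/43006 = (-3883/486 + 139/88)/(145 + 7225 + 4335) + 38729*(1/43006) = -137075/21384/11705 + 38729/43006 = -137075/21384*1/11705 + 38729/43006 = -27415/50059944 + 38729/43006 = 968796280843/1076438975832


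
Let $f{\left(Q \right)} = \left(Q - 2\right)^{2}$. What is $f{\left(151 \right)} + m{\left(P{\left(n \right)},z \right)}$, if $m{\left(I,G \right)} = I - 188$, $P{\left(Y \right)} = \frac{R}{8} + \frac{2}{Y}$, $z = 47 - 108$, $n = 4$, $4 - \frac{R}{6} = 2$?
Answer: $22015$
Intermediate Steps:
$f{\left(Q \right)} = \left(-2 + Q\right)^{2}$
$R = 12$ ($R = 24 - 12 = 12$)
$z = -61$
$P{\left(Y \right)} = \frac{3}{2} + \frac{2}{Y}$ ($P{\left(Y \right)} = \frac{12}{8} + \frac{2}{Y} = 12 \cdot \frac{1}{8} + \frac{2}{Y} = \frac{3}{2} + \frac{2}{Y}$)
$m{\left(I,G \right)} = -188 + I$
$f{\left(151 \right)} + m{\left(P{\left(n \right)},z \right)} = \left(-2 + 151\right)^{2} - \left(\frac{373}{2} - \frac{1}{2}\right) = 149^{2} + \left(-188 + \left(\frac{3}{2} + 2 \cdot \frac{1}{4}\right)\right) = 22201 + \left(-188 + \left(\frac{3}{2} + \frac{1}{2}\right)\right) = 22201 + \left(-188 + 2\right) = 22201 - 186 = 22015$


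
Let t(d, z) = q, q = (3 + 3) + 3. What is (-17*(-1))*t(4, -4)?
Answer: 153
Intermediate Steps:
q = 9 (q = 6 + 3 = 9)
t(d, z) = 9
(-17*(-1))*t(4, -4) = -17*(-1)*9 = 17*9 = 153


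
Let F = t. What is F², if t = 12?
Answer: 144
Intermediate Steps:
F = 12
F² = 12² = 144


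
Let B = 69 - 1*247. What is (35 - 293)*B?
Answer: 45924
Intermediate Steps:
B = -178 (B = 69 - 247 = -178)
(35 - 293)*B = (35 - 293)*(-178) = -258*(-178) = 45924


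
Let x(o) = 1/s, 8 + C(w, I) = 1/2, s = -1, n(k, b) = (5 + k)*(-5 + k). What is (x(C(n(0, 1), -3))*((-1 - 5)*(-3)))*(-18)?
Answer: 324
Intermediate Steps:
n(k, b) = (-5 + k)*(5 + k)
C(w, I) = -15/2 (C(w, I) = -8 + 1/2 = -8 + ½ = -15/2)
x(o) = -1 (x(o) = 1/(-1) = -1)
(x(C(n(0, 1), -3))*((-1 - 5)*(-3)))*(-18) = -(-1 - 5)*(-3)*(-18) = -(-6)*(-3)*(-18) = -1*18*(-18) = -18*(-18) = 324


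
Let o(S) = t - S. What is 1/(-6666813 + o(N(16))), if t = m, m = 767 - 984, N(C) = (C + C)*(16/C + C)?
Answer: -1/6667574 ≈ -1.4998e-7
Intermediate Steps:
N(C) = 2*C*(C + 16/C) (N(C) = (2*C)*(C + 16/C) = 2*C*(C + 16/C))
m = -217
t = -217
o(S) = -217 - S
1/(-6666813 + o(N(16))) = 1/(-6666813 + (-217 - (32 + 2*16²))) = 1/(-6666813 + (-217 - (32 + 2*256))) = 1/(-6666813 + (-217 - (32 + 512))) = 1/(-6666813 + (-217 - 1*544)) = 1/(-6666813 + (-217 - 544)) = 1/(-6666813 - 761) = 1/(-6667574) = -1/6667574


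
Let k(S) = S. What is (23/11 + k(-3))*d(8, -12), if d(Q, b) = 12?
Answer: -120/11 ≈ -10.909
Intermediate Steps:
(23/11 + k(-3))*d(8, -12) = (23/11 - 3)*12 = -10/11*12 = -120/11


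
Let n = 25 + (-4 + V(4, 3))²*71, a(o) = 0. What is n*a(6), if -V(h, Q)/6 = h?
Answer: 0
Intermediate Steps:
V(h, Q) = -6*h
n = 55689 (n = 25 + (-4 - 6*4)²*71 = 25 + (-4 - 24)²*71 = 25 + (-28)²*71 = 25 + 784*71 = 25 + 55664 = 55689)
n*a(6) = 55689*0 = 0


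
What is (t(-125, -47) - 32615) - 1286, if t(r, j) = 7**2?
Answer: -33852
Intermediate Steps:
t(r, j) = 49
(t(-125, -47) - 32615) - 1286 = (49 - 32615) - 1286 = -32566 - 1286 = -33852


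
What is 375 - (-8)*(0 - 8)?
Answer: 311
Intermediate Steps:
375 - (-8)*(0 - 8) = 375 - (-8)*(-8) = 375 - 1*64 = 375 - 64 = 311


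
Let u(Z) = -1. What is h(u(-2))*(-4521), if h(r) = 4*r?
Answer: 18084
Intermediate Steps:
h(u(-2))*(-4521) = (4*(-1))*(-4521) = -4*(-4521) = 18084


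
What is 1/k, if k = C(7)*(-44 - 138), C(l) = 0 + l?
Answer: -1/1274 ≈ -0.00078493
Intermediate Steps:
C(l) = l
k = -1274 (k = 7*(-44 - 138) = 7*(-182) = -1274)
1/k = 1/(-1274) = -1/1274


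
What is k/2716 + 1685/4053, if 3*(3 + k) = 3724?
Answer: 65275/74884 ≈ 0.87168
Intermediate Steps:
k = 3715/3 (k = -3 + (1/3)*3724 = -3 + 3724/3 = 3715/3 ≈ 1238.3)
k/2716 + 1685/4053 = (3715/3)/2716 + 1685/4053 = (3715/3)*(1/2716) + 1685*(1/4053) = 3715/8148 + 1685/4053 = 65275/74884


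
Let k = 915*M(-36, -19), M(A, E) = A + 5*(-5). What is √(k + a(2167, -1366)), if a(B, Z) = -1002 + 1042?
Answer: 5*I*√2231 ≈ 236.17*I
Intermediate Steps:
M(A, E) = -25 + A (M(A, E) = A - 25 = -25 + A)
a(B, Z) = 40
k = -55815 (k = 915*(-25 - 36) = 915*(-61) = -55815)
√(k + a(2167, -1366)) = √(-55815 + 40) = √(-55775) = 5*I*√2231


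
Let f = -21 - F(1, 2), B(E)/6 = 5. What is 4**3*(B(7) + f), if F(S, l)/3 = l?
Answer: 192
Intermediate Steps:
F(S, l) = 3*l
B(E) = 30 (B(E) = 6*5 = 30)
f = -27 (f = -21 - 3*2 = -21 - 1*6 = -21 - 6 = -27)
4**3*(B(7) + f) = 4**3*(30 - 27) = 64*3 = 192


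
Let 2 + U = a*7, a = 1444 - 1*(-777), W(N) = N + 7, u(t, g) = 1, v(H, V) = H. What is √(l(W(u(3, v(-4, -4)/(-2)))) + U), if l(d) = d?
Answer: √15553 ≈ 124.71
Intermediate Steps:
W(N) = 7 + N
a = 2221 (a = 1444 + 777 = 2221)
U = 15545 (U = -2 + 2221*7 = -2 + 15547 = 15545)
√(l(W(u(3, v(-4, -4)/(-2)))) + U) = √((7 + 1) + 15545) = √(8 + 15545) = √15553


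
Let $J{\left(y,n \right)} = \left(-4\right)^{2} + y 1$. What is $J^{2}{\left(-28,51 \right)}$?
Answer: $144$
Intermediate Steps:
$J{\left(y,n \right)} = 16 + y$
$J^{2}{\left(-28,51 \right)} = \left(16 - 28\right)^{2} = \left(-12\right)^{2} = 144$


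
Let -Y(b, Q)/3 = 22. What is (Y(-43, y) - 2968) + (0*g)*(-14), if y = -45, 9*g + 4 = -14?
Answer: -3034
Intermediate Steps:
g = -2 (g = -4/9 + (1/9)*(-14) = -4/9 - 14/9 = -2)
Y(b, Q) = -66 (Y(b, Q) = -3*22 = -66)
(Y(-43, y) - 2968) + (0*g)*(-14) = (-66 - 2968) + (0*(-2))*(-14) = -3034 + 0*(-14) = -3034 + 0 = -3034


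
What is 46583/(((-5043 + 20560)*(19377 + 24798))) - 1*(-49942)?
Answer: 34233416915033/685463475 ≈ 49942.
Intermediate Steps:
46583/(((-5043 + 20560)*(19377 + 24798))) - 1*(-49942) = 46583/((15517*44175)) + 49942 = 46583/685463475 + 49942 = 34233416915033/685463475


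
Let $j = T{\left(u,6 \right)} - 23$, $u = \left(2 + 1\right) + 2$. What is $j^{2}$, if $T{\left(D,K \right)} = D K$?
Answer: $49$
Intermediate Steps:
$u = 5$ ($u = 3 + 2 = 5$)
$j = 7$ ($j = 5 \cdot 6 - 23 = 30 - 23 = 7$)
$j^{2} = 7^{2} = 49$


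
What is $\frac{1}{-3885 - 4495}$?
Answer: $- \frac{1}{8380} \approx -0.00011933$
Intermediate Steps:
$\frac{1}{-3885 - 4495} = \frac{1}{-8380} = - \frac{1}{8380}$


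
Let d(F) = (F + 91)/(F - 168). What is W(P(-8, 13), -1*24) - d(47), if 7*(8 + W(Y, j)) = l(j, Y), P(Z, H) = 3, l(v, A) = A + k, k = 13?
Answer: -3874/847 ≈ -4.5738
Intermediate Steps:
l(v, A) = 13 + A (l(v, A) = A + 13 = 13 + A)
W(Y, j) = -43/7 + Y/7 (W(Y, j) = -8 + (13 + Y)/7 = -8 + (13/7 + Y/7) = -43/7 + Y/7)
d(F) = (91 + F)/(-168 + F)
W(P(-8, 13), -1*24) - d(47) = (-43/7 + (⅐)*3) - (91 + 47)/(-168 + 47) = (-43/7 + 3/7) - 138/(-121) = -40/7 - (-1)*138/121 = -40/7 - 1*(-138/121) = -40/7 + 138/121 = -3874/847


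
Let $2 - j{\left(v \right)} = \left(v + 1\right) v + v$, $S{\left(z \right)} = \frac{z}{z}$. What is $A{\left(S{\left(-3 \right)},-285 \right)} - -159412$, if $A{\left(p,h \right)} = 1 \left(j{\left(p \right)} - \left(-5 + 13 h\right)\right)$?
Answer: $163121$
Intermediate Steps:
$S{\left(z \right)} = 1$
$j{\left(v \right)} = 2 - v - v \left(1 + v\right)$ ($j{\left(v \right)} = 2 - \left(\left(v + 1\right) v + v\right) = 2 - \left(\left(1 + v\right) v + v\right) = 2 - \left(v \left(1 + v\right) + v\right) = 2 - \left(v + v \left(1 + v\right)\right) = 2 - v - v \left(1 + v\right)$)
$A{\left(p,h \right)} = 7 - p^{2} - 13 h - 2 p$ ($A{\left(p,h \right)} = 1 \left(\left(2 - p^{2} - 2 p\right) - \left(-5 + 13 h\right)\right) = 1 \left(7 - p^{2} - 13 h - 2 p\right) = 7 - p^{2} - 13 h - 2 p$)
$A{\left(S{\left(-3 \right)},-285 \right)} - -159412 = \left(7 - 1^{2} - -3705 - 2\right) - -159412 = \left(7 - 1 + 3705 - 2\right) + 159412 = 3709 + 159412 = 163121$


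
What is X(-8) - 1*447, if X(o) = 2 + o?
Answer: -453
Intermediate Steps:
X(-8) - 1*447 = (2 - 8) - 1*447 = -6 - 447 = -453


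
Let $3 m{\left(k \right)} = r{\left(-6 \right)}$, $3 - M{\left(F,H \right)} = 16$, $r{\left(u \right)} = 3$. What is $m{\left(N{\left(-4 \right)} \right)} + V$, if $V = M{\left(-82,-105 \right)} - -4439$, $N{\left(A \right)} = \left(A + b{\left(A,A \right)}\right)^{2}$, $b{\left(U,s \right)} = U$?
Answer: $4427$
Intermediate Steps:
$M{\left(F,H \right)} = -13$ ($M{\left(F,H \right)} = 3 - 16 = -13$)
$N{\left(A \right)} = 4 A^{2}$ ($N{\left(A \right)} = \left(A + A\right)^{2} = \left(2 A\right)^{2} = 4 A^{2}$)
$m{\left(k \right)} = 1$ ($m{\left(k \right)} = \frac{1}{3} \cdot 3 = 1$)
$V = 4426$ ($V = -13 - -4439 = -13 + 4439 = 4426$)
$m{\left(N{\left(-4 \right)} \right)} + V = 1 + 4426 = 4427$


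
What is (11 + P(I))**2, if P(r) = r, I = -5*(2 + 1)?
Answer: 16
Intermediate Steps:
I = -15 (I = -5*3 = -15)
(11 + P(I))**2 = (11 - 15)**2 = (-4)**2 = 16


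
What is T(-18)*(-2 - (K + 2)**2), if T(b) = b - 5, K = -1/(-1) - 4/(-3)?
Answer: 4301/9 ≈ 477.89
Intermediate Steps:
K = 7/3 (K = -1*(-1) - 4*(-1/3) = 1 + 4/3 = 7/3 ≈ 2.3333)
T(b) = -5 + b
T(-18)*(-2 - (K + 2)**2) = (-5 - 18)*(-2 - (7/3 + 2)**2) = -23*(-2 - (13/3)**2) = -23*(-2 - 1*169/9) = -23*(-2 - 169/9) = -23*(-187/9) = 4301/9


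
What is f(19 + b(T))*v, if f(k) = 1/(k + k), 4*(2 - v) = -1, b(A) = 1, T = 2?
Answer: 9/160 ≈ 0.056250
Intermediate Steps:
v = 9/4 (v = 2 - 1/4*(-1) = 2 + 1/4 = 9/4 ≈ 2.2500)
f(k) = 1/(2*k)
f(19 + b(T))*v = (1/(2*(19 + 1)))*(9/4) = ((1/2)/20)*(9/4) = ((1/2)*(1/20))*(9/4) = (1/40)*(9/4) = 9/160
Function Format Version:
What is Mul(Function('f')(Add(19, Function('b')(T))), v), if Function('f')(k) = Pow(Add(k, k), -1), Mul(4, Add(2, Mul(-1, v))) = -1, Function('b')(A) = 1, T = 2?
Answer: Rational(9, 160) ≈ 0.056250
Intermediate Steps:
v = Rational(9, 4) (v = Add(2, Mul(Rational(-1, 4), -1)) = Add(2, Rational(1, 4)) = Rational(9, 4) ≈ 2.2500)
Function('f')(k) = Mul(Rational(1, 2), Pow(k, -1)) (Function('f')(k) = Pow(Mul(2, k), -1) = Mul(Rational(1, 2), Pow(k, -1)))
Mul(Function('f')(Add(19, Function('b')(T))), v) = Mul(Mul(Rational(1, 2), Pow(Add(19, 1), -1)), Rational(9, 4)) = Mul(Mul(Rational(1, 2), Pow(20, -1)), Rational(9, 4)) = Mul(Mul(Rational(1, 2), Rational(1, 20)), Rational(9, 4)) = Mul(Rational(1, 40), Rational(9, 4)) = Rational(9, 160)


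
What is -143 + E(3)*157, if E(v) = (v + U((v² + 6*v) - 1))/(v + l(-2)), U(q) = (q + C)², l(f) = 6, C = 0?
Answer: 105316/9 ≈ 11702.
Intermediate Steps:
U(q) = q² (U(q) = (q + 0)² = q²)
E(v) = (v + (-1 + v² + 6*v)²)/(6 + v) (E(v) = (v + ((v² + 6*v) - 1)²)/(v + 6) = (v + (-1 + v² + 6*v)²)/(6 + v))
-143 + E(3)*157 = -143 + ((3 + (-1 + 3² + 6*3)²)/(6 + 3))*157 = -143 + ((3 + (-1 + 9 + 18)²)/9)*157 = -143 + ((3 + 26²)/9)*157 = -143 + ((3 + 676)/9)*157 = -143 + ((⅑)*679)*157 = -143 + (679/9)*157 = -143 + 106603/9 = 105316/9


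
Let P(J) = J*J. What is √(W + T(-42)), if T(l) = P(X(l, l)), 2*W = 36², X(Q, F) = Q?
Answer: 6*√67 ≈ 49.112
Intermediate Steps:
W = 648 (W = (½)*36² = (½)*1296 = 648)
P(J) = J²
T(l) = l²
√(W + T(-42)) = √(648 + (-42)²) = √(648 + 1764) = √2412 = 6*√67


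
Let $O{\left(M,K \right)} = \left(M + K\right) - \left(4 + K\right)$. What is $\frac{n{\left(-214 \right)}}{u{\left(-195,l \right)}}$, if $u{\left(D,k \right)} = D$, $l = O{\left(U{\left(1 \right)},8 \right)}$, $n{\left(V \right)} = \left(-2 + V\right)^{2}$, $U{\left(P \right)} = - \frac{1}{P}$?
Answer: $- \frac{15552}{65} \approx -239.26$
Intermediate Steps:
$O{\left(M,K \right)} = -4 + M$ ($O{\left(M,K \right)} = \left(K + M\right) - \left(4 + K\right) = -4 + M$)
$l = -5$ ($l = -4 - 1^{-1} = -4 - 1 = -5$)
$\frac{n{\left(-214 \right)}}{u{\left(-195,l \right)}} = \frac{\left(-2 - 214\right)^{2}}{-195} = \left(-216\right)^{2} \left(- \frac{1}{195}\right) = 46656 \left(- \frac{1}{195}\right) = - \frac{15552}{65}$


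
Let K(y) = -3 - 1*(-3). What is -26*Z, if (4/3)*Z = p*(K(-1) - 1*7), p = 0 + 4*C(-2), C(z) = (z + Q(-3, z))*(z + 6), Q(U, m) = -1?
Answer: -6552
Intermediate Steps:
K(y) = 0 (K(y) = -3 + 3 = 0)
C(z) = (-1 + z)*(6 + z) (C(z) = (z - 1)*(z + 6) = (-1 + z)*(6 + z))
p = -48 (p = 0 + 4*(-6 + (-2)² + 5*(-2)) = 0 + 4*(-6 + 4 - 10) = 0 + 4*(-12) = 0 - 48 = -48)
Z = 252 (Z = 3*(-48*(0 - 1*7))/4 = 3*(-48*(0 - 7))/4 = 3*(-48*(-7))/4 = (¾)*336 = 252)
-26*Z = -26*252 = -6552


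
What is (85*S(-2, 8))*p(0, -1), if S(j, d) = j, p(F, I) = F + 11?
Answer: -1870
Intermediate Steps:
p(F, I) = 11 + F
(85*S(-2, 8))*p(0, -1) = (85*(-2))*(11 + 0) = -170*11 = -1870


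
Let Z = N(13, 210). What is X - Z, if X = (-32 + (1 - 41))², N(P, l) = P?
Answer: 5171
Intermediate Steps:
Z = 13
X = 5184 (X = (-32 - 40)² = (-72)² = 5184)
X - Z = 5184 - 1*13 = 5184 - 13 = 5171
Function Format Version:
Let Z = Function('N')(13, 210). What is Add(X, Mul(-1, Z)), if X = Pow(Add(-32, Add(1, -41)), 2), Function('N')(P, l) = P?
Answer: 5171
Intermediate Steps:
Z = 13
X = 5184 (X = Pow(Add(-32, -40), 2) = Pow(-72, 2) = 5184)
Add(X, Mul(-1, Z)) = Add(5184, Mul(-1, 13)) = Add(5184, -13) = 5171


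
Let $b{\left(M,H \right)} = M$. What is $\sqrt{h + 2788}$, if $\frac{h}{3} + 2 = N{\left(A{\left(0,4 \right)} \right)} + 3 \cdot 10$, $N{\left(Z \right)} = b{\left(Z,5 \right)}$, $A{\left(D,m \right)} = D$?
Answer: $2 \sqrt{718} \approx 53.591$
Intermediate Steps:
$N{\left(Z \right)} = Z$
$h = 84$ ($h = -6 + 3 \left(0 + 3 \cdot 10\right) = -6 + 3 \left(0 + 30\right) = -6 + 3 \cdot 30 = -6 + 90 = 84$)
$\sqrt{h + 2788} = \sqrt{84 + 2788} = \sqrt{2872} = 2 \sqrt{718}$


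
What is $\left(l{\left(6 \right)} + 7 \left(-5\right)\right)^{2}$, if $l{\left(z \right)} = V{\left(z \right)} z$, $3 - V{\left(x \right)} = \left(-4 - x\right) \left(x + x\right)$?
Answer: $494209$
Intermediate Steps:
$V{\left(x \right)} = 3 - 2 x \left(-4 - x\right)$ ($V{\left(x \right)} = 3 - \left(-4 - x\right) \left(x + x\right) = 3 - \left(-4 - x\right) 2 x = 3 - 2 x \left(-4 - x\right)$)
$l{\left(z \right)} = z \left(3 + 2 z^{2} + 8 z\right)$ ($l{\left(z \right)} = \left(3 + 2 z^{2} + 8 z\right) z = z \left(3 + 2 z^{2} + 8 z\right)$)
$\left(l{\left(6 \right)} + 7 \left(-5\right)\right)^{2} = \left(6 \left(3 + 2 \cdot 6^{2} + 8 \cdot 6\right) + 7 \left(-5\right)\right)^{2} = \left(6 \left(3 + 2 \cdot 36 + 48\right) - 35\right)^{2} = \left(6 \left(3 + 72 + 48\right) - 35\right)^{2} = \left(6 \cdot 123 - 35\right)^{2} = \left(738 - 35\right)^{2} = 703^{2} = 494209$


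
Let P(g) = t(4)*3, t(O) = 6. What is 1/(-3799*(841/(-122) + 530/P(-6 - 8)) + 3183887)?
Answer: 1098/3401840887 ≈ 3.2277e-7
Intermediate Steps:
P(g) = 18 (P(g) = 6*3 = 18)
1/(-3799*(841/(-122) + 530/P(-6 - 8)) + 3183887) = 1/(-3799*(841/(-122) + 530/18) + 3183887) = 1/(-3799*(841*(-1/122) + 530*(1/18)) + 3183887) = 1/(-3799*(-841/122 + 265/9) + 3183887) = 1/(-3799*24761/1098 + 3183887) = 1/(-94067039/1098 + 3183887) = 1/(3401840887/1098) = 1098/3401840887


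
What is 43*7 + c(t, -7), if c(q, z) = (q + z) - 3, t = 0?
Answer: 291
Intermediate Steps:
c(q, z) = -3 + q + z
43*7 + c(t, -7) = 43*7 + (-3 + 0 - 7) = 301 - 10 = 291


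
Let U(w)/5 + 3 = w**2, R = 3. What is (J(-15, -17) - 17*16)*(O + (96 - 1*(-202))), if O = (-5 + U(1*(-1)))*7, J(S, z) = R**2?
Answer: -50759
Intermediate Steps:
U(w) = -15 + 5*w**2
J(S, z) = 9 (J(S, z) = 3**2 = 9)
O = -105 (O = (-5 + (-15 + 5*(1*(-1))**2))*7 = (-5 + (-15 + 5*(-1)**2))*7 = (-5 + (-15 + 5*1))*7 = (-5 + (-15 + 5))*7 = (-5 - 10)*7 = -15*7 = -105)
(J(-15, -17) - 17*16)*(O + (96 - 1*(-202))) = (9 - 17*16)*(-105 + (96 - 1*(-202))) = (9 - 272)*(-105 + (96 + 202)) = -263*(-105 + 298) = -263*193 = -50759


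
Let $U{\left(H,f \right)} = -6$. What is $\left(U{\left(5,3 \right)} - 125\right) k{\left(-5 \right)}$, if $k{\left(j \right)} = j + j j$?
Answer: $-2620$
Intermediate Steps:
$k{\left(j \right)} = j + j^{2}$
$\left(U{\left(5,3 \right)} - 125\right) k{\left(-5 \right)} = \left(-6 - 125\right) \left(- 5 \left(1 - 5\right)\right) = - 131 \left(\left(-5\right) \left(-4\right)\right) = \left(-131\right) 20 = -2620$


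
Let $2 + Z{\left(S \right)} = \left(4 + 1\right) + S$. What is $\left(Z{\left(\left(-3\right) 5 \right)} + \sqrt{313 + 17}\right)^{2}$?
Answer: $\left(12 - \sqrt{330}\right)^{2} \approx 38.018$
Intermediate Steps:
$Z{\left(S \right)} = 3 + S$ ($Z{\left(S \right)} = -2 + \left(\left(4 + 1\right) + S\right) = -2 + \left(5 + S\right) = 3 + S$)
$\left(Z{\left(\left(-3\right) 5 \right)} + \sqrt{313 + 17}\right)^{2} = \left(\left(3 - 15\right) + \sqrt{313 + 17}\right)^{2} = \left(\left(3 - 15\right) + \sqrt{330}\right)^{2} = \left(-12 + \sqrt{330}\right)^{2}$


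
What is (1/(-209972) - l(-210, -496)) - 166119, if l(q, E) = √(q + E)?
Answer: -34880338669/209972 - I*√706 ≈ -1.6612e+5 - 26.571*I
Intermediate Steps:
l(q, E) = √(E + q)
(1/(-209972) - l(-210, -496)) - 166119 = (1/(-209972) - √(-496 - 210)) - 166119 = (-1/209972 - √(-706)) - 166119 = (-1/209972 - I*√706) - 166119 = -34880338669/209972 - I*√706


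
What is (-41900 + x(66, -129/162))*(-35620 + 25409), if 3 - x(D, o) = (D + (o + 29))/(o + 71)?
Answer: 1621880665554/3791 ≈ 4.2782e+8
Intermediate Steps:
x(D, o) = 3 - (29 + D + o)/(71 + o) (x(D, o) = 3 - (D + (o + 29))/(o + 71) = 3 - (D + (29 + o))/(71 + o) = 3 - (29 + D + o)/(71 + o))
(-41900 + x(66, -129/162))*(-35620 + 25409) = (-41900 + (184 - 1*66 + 2*(-129/162))/(71 - 129/162))*(-35620 + 25409) = (-41900 + (184 - 66 + 2*(-129*1/162))/(71 - 129*1/162))*(-10211) = (-41900 + (184 - 66 + 2*(-43/54))/(71 - 43/54))*(-10211) = (-41900 + (184 - 66 - 43/27)/(3791/54))*(-10211) = (-41900 + (54/3791)*(3143/27))*(-10211) = (-41900 + 6286/3791)*(-10211) = -158836614/3791*(-10211) = 1621880665554/3791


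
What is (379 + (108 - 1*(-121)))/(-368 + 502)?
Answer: 304/67 ≈ 4.5373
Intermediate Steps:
(379 + (108 - 1*(-121)))/(-368 + 502) = (379 + (108 + 121))/134 = (379 + 229)*(1/134) = 608*(1/134) = 304/67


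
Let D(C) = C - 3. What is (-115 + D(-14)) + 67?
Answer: -65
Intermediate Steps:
D(C) = -3 + C
(-115 + D(-14)) + 67 = (-115 + (-3 - 14)) + 67 = (-115 - 17) + 67 = -132 + 67 = -65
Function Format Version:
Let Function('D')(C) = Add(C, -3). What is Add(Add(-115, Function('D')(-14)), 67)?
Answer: -65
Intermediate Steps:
Function('D')(C) = Add(-3, C)
Add(Add(-115, Function('D')(-14)), 67) = Add(Add(-115, Add(-3, -14)), 67) = Add(Add(-115, -17), 67) = Add(-132, 67) = -65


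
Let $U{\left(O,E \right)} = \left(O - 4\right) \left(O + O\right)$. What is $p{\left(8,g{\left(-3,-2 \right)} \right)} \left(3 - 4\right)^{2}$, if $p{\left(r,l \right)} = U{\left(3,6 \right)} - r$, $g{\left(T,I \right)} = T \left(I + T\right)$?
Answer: $-14$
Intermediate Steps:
$U{\left(O,E \right)} = 2 O \left(-4 + O\right)$ ($U{\left(O,E \right)} = \left(-4 + O\right) 2 O = 2 O \left(-4 + O\right)$)
$p{\left(r,l \right)} = -6 - r$ ($p{\left(r,l \right)} = 2 \cdot 3 \left(-4 + 3\right) - r = 2 \cdot 3 \left(-1\right) - r = -6 - r$)
$p{\left(8,g{\left(-3,-2 \right)} \right)} \left(3 - 4\right)^{2} = \left(-6 - 8\right) \left(3 - 4\right)^{2} = \left(-6 - 8\right) \left(-1\right)^{2} = \left(-14\right) 1 = -14$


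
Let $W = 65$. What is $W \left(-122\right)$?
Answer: $-7930$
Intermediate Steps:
$W \left(-122\right) = 65 \left(-122\right) = -7930$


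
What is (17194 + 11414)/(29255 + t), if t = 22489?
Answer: 298/539 ≈ 0.55288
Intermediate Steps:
(17194 + 11414)/(29255 + t) = (17194 + 11414)/(29255 + 22489) = 28608/51744 = 28608*(1/51744) = 298/539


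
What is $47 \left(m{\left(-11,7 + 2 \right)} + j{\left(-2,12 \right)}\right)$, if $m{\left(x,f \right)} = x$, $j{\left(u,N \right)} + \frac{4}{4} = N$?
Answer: $0$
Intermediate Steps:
$j{\left(u,N \right)} = -1 + N$
$47 \left(m{\left(-11,7 + 2 \right)} + j{\left(-2,12 \right)}\right) = 47 \left(-11 + \left(-1 + 12\right)\right) = 47 \left(-11 + 11\right) = 47 \cdot 0 = 0$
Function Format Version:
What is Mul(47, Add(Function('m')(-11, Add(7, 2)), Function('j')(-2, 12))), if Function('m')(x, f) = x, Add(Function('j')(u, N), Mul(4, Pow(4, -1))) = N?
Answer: 0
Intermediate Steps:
Function('j')(u, N) = Add(-1, N)
Mul(47, Add(Function('m')(-11, Add(7, 2)), Function('j')(-2, 12))) = Mul(47, Add(-11, Add(-1, 12))) = Mul(47, Add(-11, 11)) = Mul(47, 0) = 0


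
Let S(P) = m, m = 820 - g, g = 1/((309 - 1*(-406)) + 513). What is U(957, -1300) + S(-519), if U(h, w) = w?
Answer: -589441/1228 ≈ -480.00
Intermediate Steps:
g = 1/1228 (g = 1/((309 + 406) + 513) = 1/(715 + 513) = 1/1228 ≈ 0.00081433)
m = 1006959/1228 (m = 820 - 1*1/1228 = 820 - 1/1228 = 1006959/1228 ≈ 820.00)
S(P) = 1006959/1228
U(957, -1300) + S(-519) = -1300 + 1006959/1228 = -589441/1228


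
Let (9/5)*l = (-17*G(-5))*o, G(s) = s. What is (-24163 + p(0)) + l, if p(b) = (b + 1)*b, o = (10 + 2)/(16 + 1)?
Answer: -72389/3 ≈ -24130.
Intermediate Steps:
o = 12/17 ≈ 0.70588
p(b) = b*(1 + b) (p(b) = (1 + b)*b = b*(1 + b))
l = 100/3 (l = 5*(-17*(-5)*(12/17))/9 = 5*(85*(12/17))/9 = (5/9)*60 = 100/3 ≈ 33.333)
(-24163 + p(0)) + l = (-24163 + 0*(1 + 0)) + 100/3 = (-24163 + 0*1) + 100/3 = (-24163 + 0) + 100/3 = -24163 + 100/3 = -72389/3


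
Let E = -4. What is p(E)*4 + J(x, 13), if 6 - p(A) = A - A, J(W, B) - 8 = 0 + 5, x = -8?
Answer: 37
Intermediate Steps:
J(W, B) = 13 (J(W, B) = 8 + (0 + 5) = 8 + 5 = 13)
p(A) = 6 (p(A) = 6 - (A - A) = 6 - 1*0 = 6 + 0 = 6)
p(E)*4 + J(x, 13) = 6*4 + 13 = 24 + 13 = 37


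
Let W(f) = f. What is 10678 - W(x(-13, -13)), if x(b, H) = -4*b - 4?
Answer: 10630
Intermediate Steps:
x(b, H) = -4 - 4*b
10678 - W(x(-13, -13)) = 10678 - (-4 - 4*(-13)) = 10678 - (-4 + 52) = 10678 - 1*48 = 10678 - 48 = 10630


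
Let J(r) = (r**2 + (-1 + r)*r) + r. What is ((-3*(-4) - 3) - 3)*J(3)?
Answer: 108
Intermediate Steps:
J(r) = r + r**2 + r*(-1 + r) (J(r) = (r**2 + r*(-1 + r)) + r = r + r**2 + r*(-1 + r))
((-3*(-4) - 3) - 3)*J(3) = ((-3*(-4) - 3) - 3)*(2*3**2) = ((12 - 3) - 3)*(2*9) = (9 - 3)*18 = 6*18 = 108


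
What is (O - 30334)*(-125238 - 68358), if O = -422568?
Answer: 87680015592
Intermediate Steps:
(O - 30334)*(-125238 - 68358) = (-422568 - 30334)*(-125238 - 68358) = -452902*(-193596) = 87680015592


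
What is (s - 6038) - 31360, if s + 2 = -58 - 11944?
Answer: -49402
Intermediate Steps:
s = -12004 (s = -2 + (-58 - 11944) = -2 - 12002 = -12004)
(s - 6038) - 31360 = (-12004 - 6038) - 31360 = -18042 - 31360 = -49402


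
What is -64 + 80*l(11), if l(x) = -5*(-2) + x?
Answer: 1616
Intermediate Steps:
l(x) = 10 + x
-64 + 80*l(11) = -64 + 80*(10 + 11) = -64 + 80*21 = -64 + 1680 = 1616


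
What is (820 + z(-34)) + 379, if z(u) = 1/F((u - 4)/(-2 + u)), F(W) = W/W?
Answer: 1200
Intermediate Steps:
F(W) = 1
z(u) = 1 (z(u) = 1/1 = 1)
(820 + z(-34)) + 379 = (820 + 1) + 379 = 821 + 379 = 1200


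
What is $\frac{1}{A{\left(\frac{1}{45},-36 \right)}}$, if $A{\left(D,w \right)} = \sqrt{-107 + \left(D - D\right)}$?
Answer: $- \frac{i \sqrt{107}}{107} \approx - 0.096674 i$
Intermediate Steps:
$A{\left(D,w \right)} = i \sqrt{107}$ ($A{\left(D,w \right)} = \sqrt{-107 + 0} = \sqrt{-107} = i \sqrt{107}$)
$\frac{1}{A{\left(\frac{1}{45},-36 \right)}} = \frac{1}{i \sqrt{107}} = - \frac{i \sqrt{107}}{107}$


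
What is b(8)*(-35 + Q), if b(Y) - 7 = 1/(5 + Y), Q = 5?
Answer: -2760/13 ≈ -212.31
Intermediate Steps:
b(Y) = 7 + 1/(5 + Y)
b(8)*(-35 + Q) = ((36 + 7*8)/(5 + 8))*(-35 + 5) = ((36 + 56)/13)*(-30) = ((1/13)*92)*(-30) = (92/13)*(-30) = -2760/13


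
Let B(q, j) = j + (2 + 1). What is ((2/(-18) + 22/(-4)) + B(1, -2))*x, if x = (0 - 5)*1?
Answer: 415/18 ≈ 23.056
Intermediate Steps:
B(q, j) = 3 + j (B(q, j) = j + 3 = 3 + j)
x = -5 (x = -5*1 = -5)
((2/(-18) + 22/(-4)) + B(1, -2))*x = ((2/(-18) + 22/(-4)) + (3 - 2))*(-5) = ((2*(-1/18) + 22*(-¼)) + 1)*(-5) = ((-⅑ - 11/2) + 1)*(-5) = (-101/18 + 1)*(-5) = -83/18*(-5) = 415/18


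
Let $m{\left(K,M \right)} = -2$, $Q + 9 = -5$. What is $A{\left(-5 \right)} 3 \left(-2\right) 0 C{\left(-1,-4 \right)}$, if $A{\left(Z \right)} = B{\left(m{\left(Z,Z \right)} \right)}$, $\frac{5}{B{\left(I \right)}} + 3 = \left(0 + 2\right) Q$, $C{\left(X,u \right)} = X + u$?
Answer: $0$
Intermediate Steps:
$Q = -14$ ($Q = -9 - 5 = -14$)
$B{\left(I \right)} = - \frac{5}{31}$ ($B{\left(I \right)} = \frac{5}{-3 + \left(0 + 2\right) \left(-14\right)} = \frac{5}{-3 + 2 \left(-14\right)} = \frac{5}{-3 - 28} = \frac{5}{-31} = 5 \left(- \frac{1}{31}\right) = - \frac{5}{31}$)
$A{\left(Z \right)} = - \frac{5}{31}$
$A{\left(-5 \right)} 3 \left(-2\right) 0 C{\left(-1,-4 \right)} = - \frac{5 \cdot 3 \left(-2\right) 0}{31} \left(-1 - 4\right) = - \frac{5 \left(\left(-6\right) 0\right)}{31} \left(-5\right) = \left(- \frac{5}{31}\right) 0 \left(-5\right) = 0 \left(-5\right) = 0$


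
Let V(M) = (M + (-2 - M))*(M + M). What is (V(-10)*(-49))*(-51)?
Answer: 99960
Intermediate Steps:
V(M) = -4*M
(V(-10)*(-49))*(-51) = (-4*(-10)*(-49))*(-51) = (40*(-49))*(-51) = -1960*(-51) = 99960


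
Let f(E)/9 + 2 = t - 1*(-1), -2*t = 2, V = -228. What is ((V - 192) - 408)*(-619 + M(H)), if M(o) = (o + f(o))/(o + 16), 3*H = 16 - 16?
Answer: 1026927/2 ≈ 5.1346e+5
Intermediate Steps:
t = -1 (t = -½*2 = -1)
H = 0 (H = (16 - 16)/3 = (⅓)*0 = 0)
f(E) = -18 (f(E) = -18 + 9*(-1 - 1*(-1)) = -18 + 9*(-1 + 1) = -18 + 9*0 = -18 + 0 = -18)
M(o) = (-18 + o)/(16 + o) (M(o) = (o - 18)/(o + 16) = (-18 + o)/(16 + o))
((V - 192) - 408)*(-619 + M(H)) = ((-228 - 192) - 408)*(-619 + (-18 + 0)/(16 + 0)) = (-420 - 408)*(-619 - 18/16) = -828*(-619 + (1/16)*(-18)) = -828*(-619 - 9/8) = -828*(-4961/8) = 1026927/2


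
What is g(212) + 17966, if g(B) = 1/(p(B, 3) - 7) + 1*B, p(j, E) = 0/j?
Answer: 127245/7 ≈ 18178.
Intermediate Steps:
p(j, E) = 0
g(B) = -⅐ + B (g(B) = 1/(0 - 7) + 1*B = 1/(-7) + B = -⅐ + B)
g(212) + 17966 = (-⅐ + 212) + 17966 = 1483/7 + 17966 = 127245/7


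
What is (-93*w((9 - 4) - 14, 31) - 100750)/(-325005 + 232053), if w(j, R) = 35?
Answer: 104005/92952 ≈ 1.1189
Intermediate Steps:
(-93*w((9 - 4) - 14, 31) - 100750)/(-325005 + 232053) = (-93*35 - 100750)/(-325005 + 232053) = (-3255 - 100750)/(-92952) = -104005*(-1/92952) = 104005/92952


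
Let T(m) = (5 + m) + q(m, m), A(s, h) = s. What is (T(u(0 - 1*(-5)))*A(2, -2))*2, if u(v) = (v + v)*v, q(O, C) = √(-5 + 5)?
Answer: 220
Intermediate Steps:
q(O, C) = 0 (q(O, C) = √0 = 0)
u(v) = 2*v² (u(v) = (2*v)*v = 2*v²)
T(m) = 5 + m (T(m) = (5 + m) + 0 = 5 + m)
(T(u(0 - 1*(-5)))*A(2, -2))*2 = ((5 + 2*(0 - 1*(-5))²)*2)*2 = ((5 + 2*(0 + 5)²)*2)*2 = ((5 + 2*5²)*2)*2 = ((5 + 2*25)*2)*2 = ((5 + 50)*2)*2 = (55*2)*2 = 110*2 = 220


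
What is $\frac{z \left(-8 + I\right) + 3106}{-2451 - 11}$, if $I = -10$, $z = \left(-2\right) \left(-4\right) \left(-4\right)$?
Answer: $- \frac{1841}{1231} \approx -1.4955$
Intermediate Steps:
$z = -32$ ($z = 8 \left(-4\right) = -32$)
$\frac{z \left(-8 + I\right) + 3106}{-2451 - 11} = \frac{- 32 \left(-8 - 10\right) + 3106}{-2451 - 11} = \frac{\left(-32\right) \left(-18\right) + 3106}{-2462} = \left(576 + 3106\right) \left(- \frac{1}{2462}\right) = 3682 \left(- \frac{1}{2462}\right) = - \frac{1841}{1231}$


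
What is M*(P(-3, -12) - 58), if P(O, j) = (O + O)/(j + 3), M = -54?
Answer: 3096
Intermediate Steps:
P(O, j) = 2*O/(3 + j) (P(O, j) = (2*O)/(3 + j) = 2*O/(3 + j))
M*(P(-3, -12) - 58) = -54*(2*(-3)/(3 - 12) - 58) = -54*(2*(-3)/(-9) - 58) = -54*(2*(-3)*(-⅑) - 58) = -54*(⅔ - 58) = -54*(-172/3) = 3096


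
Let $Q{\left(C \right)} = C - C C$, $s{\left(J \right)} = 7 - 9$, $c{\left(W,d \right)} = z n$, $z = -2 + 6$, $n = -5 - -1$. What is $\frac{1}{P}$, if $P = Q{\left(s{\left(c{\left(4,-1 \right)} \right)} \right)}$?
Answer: $- \frac{1}{6} \approx -0.16667$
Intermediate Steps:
$n = -4$ ($n = -5 + 1 = -4$)
$z = 4$
$c{\left(W,d \right)} = -16$ ($c{\left(W,d \right)} = 4 \left(-4\right) = -16$)
$s{\left(J \right)} = -2$ ($s{\left(J \right)} = 7 - 9 = -2$)
$Q{\left(C \right)} = C - C^{2}$
$P = -6$ ($P = - 2 \left(1 - -2\right) = - 2 \left(1 + 2\right) = \left(-2\right) 3 = -6$)
$\frac{1}{P} = \frac{1}{-6} = - \frac{1}{6}$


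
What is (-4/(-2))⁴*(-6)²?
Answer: 576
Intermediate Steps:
(-4/(-2))⁴*(-6)² = (-4*(-½))⁴*36 = 2⁴*36 = 16*36 = 576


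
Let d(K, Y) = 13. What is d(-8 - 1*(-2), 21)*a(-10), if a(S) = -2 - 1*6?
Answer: -104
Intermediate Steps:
a(S) = -8 (a(S) = -2 - 6 = -8)
d(-8 - 1*(-2), 21)*a(-10) = 13*(-8) = -104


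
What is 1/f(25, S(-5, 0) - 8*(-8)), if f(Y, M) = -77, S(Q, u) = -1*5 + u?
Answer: -1/77 ≈ -0.012987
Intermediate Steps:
S(Q, u) = -5 + u
1/f(25, S(-5, 0) - 8*(-8)) = 1/(-77) = -1/77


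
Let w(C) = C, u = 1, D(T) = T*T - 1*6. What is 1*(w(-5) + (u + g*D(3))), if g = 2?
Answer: 2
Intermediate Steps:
D(T) = -6 + T**2 (D(T) = T**2 - 6 = -6 + T**2)
1*(w(-5) + (u + g*D(3))) = 1*(-5 + (1 + 2*(-6 + 3**2))) = 1*(-5 + (1 + 2*(-6 + 9))) = 1*(-5 + (1 + 2*3)) = 1*(-5 + (1 + 6)) = 1*(-5 + 7) = 1*2 = 2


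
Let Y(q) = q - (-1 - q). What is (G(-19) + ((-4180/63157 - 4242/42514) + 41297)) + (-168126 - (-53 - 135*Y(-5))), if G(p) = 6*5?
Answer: -171791492876646/1342528349 ≈ -1.2796e+5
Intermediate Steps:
G(p) = 30
Y(q) = 1 + 2*q (Y(q) = q + (1 + q) = 1 + 2*q)
(G(-19) + ((-4180/63157 - 4242/42514) + 41297)) + (-168126 - (-53 - 135*Y(-5))) = (30 + ((-4180/63157 - 4242/42514) + 41297)) + (-168126 - (-53 - 135*(1 + 2*(-5)))) = (30 + ((-4180*1/63157 - 4242*1/42514) + 41297)) + (-168126 - (-53 - 135*(1 - 10))) = (30 + ((-4180/63157 - 2121/21257) + 41297)) + (-168126 - (-53 - 135*(-9))) = (30 + (-222810257/1342528349 + 41297)) + (-168126 - (-53 + 1215)) = (30 + 55442170418396/1342528349) + (-168126 - 1*1162) = 55482446268866/1342528349 + (-168126 - 1162) = 55482446268866/1342528349 - 169288 = -171791492876646/1342528349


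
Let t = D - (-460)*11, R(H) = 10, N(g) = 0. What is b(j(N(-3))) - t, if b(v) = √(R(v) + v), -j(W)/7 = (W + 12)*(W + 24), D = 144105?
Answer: -149165 + I*√2006 ≈ -1.4917e+5 + 44.788*I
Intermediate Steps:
j(W) = -7*(12 + W)*(24 + W) (j(W) = -7*(W + 12)*(W + 24) = -7*(12 + W)*(24 + W))
t = 149165 (t = 144105 - (-460)*11 = 144105 - 1*(-5060) = 144105 + 5060 = 149165)
b(v) = √(10 + v)
b(j(N(-3))) - t = √(10 + (-2016 - 252*0 - 7*0²)) - 1*149165 = √(10 + (-2016 + 0 - 7*0)) - 149165 = √(10 + (-2016 + 0 + 0)) - 149165 = √(10 - 2016) - 149165 = √(-2006) - 149165 = I*√2006 - 149165 = -149165 + I*√2006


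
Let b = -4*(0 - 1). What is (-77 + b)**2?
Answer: 5329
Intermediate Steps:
b = 4 (b = -4*(-1) = 4)
(-77 + b)**2 = (-77 + 4)**2 = (-73)**2 = 5329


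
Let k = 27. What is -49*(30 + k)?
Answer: -2793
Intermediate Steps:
-49*(30 + k) = -49*(30 + 27) = -49*57 = -2793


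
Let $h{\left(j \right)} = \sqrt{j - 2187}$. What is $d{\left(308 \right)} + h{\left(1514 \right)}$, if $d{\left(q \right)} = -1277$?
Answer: $-1277 + i \sqrt{673} \approx -1277.0 + 25.942 i$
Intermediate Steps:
$h{\left(j \right)} = \sqrt{-2187 + j}$
$d{\left(308 \right)} + h{\left(1514 \right)} = -1277 + \sqrt{-2187 + 1514} = -1277 + \sqrt{-673} = -1277 + i \sqrt{673}$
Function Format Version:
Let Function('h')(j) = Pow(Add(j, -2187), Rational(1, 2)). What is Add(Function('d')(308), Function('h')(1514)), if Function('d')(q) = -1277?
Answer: Add(-1277, Mul(I, Pow(673, Rational(1, 2)))) ≈ Add(-1277.0, Mul(25.942, I))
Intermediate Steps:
Function('h')(j) = Pow(Add(-2187, j), Rational(1, 2))
Add(Function('d')(308), Function('h')(1514)) = Add(-1277, Pow(Add(-2187, 1514), Rational(1, 2))) = Add(-1277, Pow(-673, Rational(1, 2))) = Add(-1277, Mul(I, Pow(673, Rational(1, 2))))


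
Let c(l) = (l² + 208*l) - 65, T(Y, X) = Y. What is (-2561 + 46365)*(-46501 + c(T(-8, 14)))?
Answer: -2109863464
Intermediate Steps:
c(l) = -65 + l² + 208*l
(-2561 + 46365)*(-46501 + c(T(-8, 14))) = (-2561 + 46365)*(-46501 + (-65 + (-8)² + 208*(-8))) = 43804*(-46501 + (-65 + 64 - 1664)) = 43804*(-46501 - 1665) = 43804*(-48166) = -2109863464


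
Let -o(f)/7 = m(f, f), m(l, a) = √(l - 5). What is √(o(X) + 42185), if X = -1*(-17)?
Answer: √(42185 - 14*√3) ≈ 205.33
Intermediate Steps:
m(l, a) = √(-5 + l)
X = 17
o(f) = -7*√(-5 + f)
√(o(X) + 42185) = √(-7*√(-5 + 17) + 42185) = √(-14*√3 + 42185) = √(42185 - 14*√3)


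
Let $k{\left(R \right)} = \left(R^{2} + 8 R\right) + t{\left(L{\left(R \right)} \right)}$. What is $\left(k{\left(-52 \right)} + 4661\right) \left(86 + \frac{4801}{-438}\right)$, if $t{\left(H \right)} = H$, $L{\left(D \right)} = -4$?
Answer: $\frac{76087105}{146} \approx 5.2114 \cdot 10^{5}$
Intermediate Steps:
$k{\left(R \right)} = -4 + R^{2} + 8 R$ ($k{\left(R \right)} = \left(R^{2} + 8 R\right) - 4 = -4 + R^{2} + 8 R$)
$\left(k{\left(-52 \right)} + 4661\right) \left(86 + \frac{4801}{-438}\right) = \left(\left(-4 + \left(-52\right)^{2} + 8 \left(-52\right)\right) + 4661\right) \left(86 + \frac{4801}{-438}\right) = \left(\left(-4 + 2704 - 416\right) + 4661\right) \left(86 + 4801 \left(- \frac{1}{438}\right)\right) = \left(2284 + 4661\right) \left(86 - \frac{4801}{438}\right) = 6945 \cdot \frac{32867}{438} = \frac{76087105}{146}$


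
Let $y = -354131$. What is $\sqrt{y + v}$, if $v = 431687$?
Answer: $2 \sqrt{19389} \approx 278.49$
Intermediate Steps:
$\sqrt{y + v} = \sqrt{-354131 + 431687} = \sqrt{77556} = 2 \sqrt{19389}$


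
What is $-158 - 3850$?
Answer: $-4008$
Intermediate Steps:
$-158 - 3850 = -4008$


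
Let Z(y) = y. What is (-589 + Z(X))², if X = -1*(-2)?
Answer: 344569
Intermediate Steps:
X = 2
(-589 + Z(X))² = (-589 + 2)² = (-587)² = 344569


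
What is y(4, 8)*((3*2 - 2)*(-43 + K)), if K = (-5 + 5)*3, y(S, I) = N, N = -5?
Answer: 860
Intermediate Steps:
y(S, I) = -5
K = 0 (K = 0*3 = 0)
y(4, 8)*((3*2 - 2)*(-43 + K)) = -5*(3*2 - 2)*(-43 + 0) = -5*(6 - 2)*(-43) = -20*(-43) = -5*(-172) = 860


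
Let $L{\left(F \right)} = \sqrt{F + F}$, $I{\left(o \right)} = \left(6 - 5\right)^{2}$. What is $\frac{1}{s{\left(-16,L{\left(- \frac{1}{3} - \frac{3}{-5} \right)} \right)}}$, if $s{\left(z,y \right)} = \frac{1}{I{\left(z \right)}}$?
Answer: $1$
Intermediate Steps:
$I{\left(o \right)} = 1$ ($I{\left(o \right)} = 1^{2} = 1$)
$L{\left(F \right)} = \sqrt{2} \sqrt{F}$ ($L{\left(F \right)} = \sqrt{2 F} = \sqrt{2} \sqrt{F}$)
$s{\left(z,y \right)} = 1$ ($s{\left(z,y \right)} = 1^{-1} = 1$)
$\frac{1}{s{\left(-16,L{\left(- \frac{1}{3} - \frac{3}{-5} \right)} \right)}} = 1^{-1} = 1$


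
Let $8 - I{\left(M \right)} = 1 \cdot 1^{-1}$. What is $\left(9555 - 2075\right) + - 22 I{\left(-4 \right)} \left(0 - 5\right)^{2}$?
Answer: $3630$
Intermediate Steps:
$I{\left(M \right)} = 7$ ($I{\left(M \right)} = 8 - 1 \cdot 1^{-1} = 8 - 1 \cdot 1 = 8 - 1 = 7$)
$\left(9555 - 2075\right) + - 22 I{\left(-4 \right)} \left(0 - 5\right)^{2} = \left(9555 - 2075\right) + \left(-22\right) 7 \left(0 - 5\right)^{2} = 7480 - 154 \left(-5\right)^{2} = 7480 - 3850 = 3630$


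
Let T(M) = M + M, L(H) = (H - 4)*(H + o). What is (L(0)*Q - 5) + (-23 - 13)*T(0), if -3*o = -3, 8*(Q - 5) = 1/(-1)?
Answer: -49/2 ≈ -24.500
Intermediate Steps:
Q = 39/8 (Q = 5 + (⅛)/(-1) = 5 + (⅛)*(-1) = 5 - ⅛ = 39/8 ≈ 4.8750)
o = 1 (o = -⅓*(-3) = 1)
L(H) = (1 + H)*(-4 + H) (L(H) = (H - 4)*(H + 1) = (-4 + H)*(1 + H) = (1 + H)*(-4 + H))
T(M) = 2*M
(L(0)*Q - 5) + (-23 - 13)*T(0) = ((-4 + 0² - 3*0)*(39/8) - 5) + (-23 - 13)*(2*0) = ((-4 + 0 + 0)*(39/8) - 5) - 36*0 = (-4*39/8 - 5) + 0 = (-39/2 - 5) + 0 = -49/2 + 0 = -49/2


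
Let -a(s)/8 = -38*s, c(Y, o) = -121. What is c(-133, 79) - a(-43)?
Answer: 12951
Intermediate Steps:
a(s) = 304*s (a(s) = -(-304)*s = 304*s)
c(-133, 79) - a(-43) = -121 - 304*(-43) = -121 - 1*(-13072) = -121 + 13072 = 12951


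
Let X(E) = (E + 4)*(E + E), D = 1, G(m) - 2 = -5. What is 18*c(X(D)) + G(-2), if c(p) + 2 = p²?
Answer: 1761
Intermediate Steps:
G(m) = -3 (G(m) = 2 - 5 = -3)
X(E) = 2*E*(4 + E) (X(E) = (4 + E)*(2*E) = 2*E*(4 + E))
c(p) = -2 + p²
18*c(X(D)) + G(-2) = 18*(-2 + (2*1*(4 + 1))²) - 3 = 18*(-2 + (2*1*5)²) - 3 = 18*(-2 + 10²) - 3 = 18*(-2 + 100) - 3 = 18*98 - 3 = 1764 - 3 = 1761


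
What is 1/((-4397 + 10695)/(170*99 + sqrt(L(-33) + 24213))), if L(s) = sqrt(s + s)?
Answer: 8415/3149 + sqrt(24213 + I*sqrt(66))/6298 ≈ 2.697 + 4.1449e-6*I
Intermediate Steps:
L(s) = sqrt(2)*sqrt(s) (L(s) = sqrt(2*s) = sqrt(2)*sqrt(s))
1/((-4397 + 10695)/(170*99 + sqrt(L(-33) + 24213))) = 1/((-4397 + 10695)/(170*99 + sqrt(sqrt(2)*sqrt(-33) + 24213))) = 1/(6298/(16830 + sqrt(sqrt(2)*(I*sqrt(33)) + 24213))) = 1/(6298/(16830 + sqrt(I*sqrt(66) + 24213))) = 1/(6298/(16830 + sqrt(24213 + I*sqrt(66)))) = 8415/3149 + sqrt(24213 + I*sqrt(66))/6298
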